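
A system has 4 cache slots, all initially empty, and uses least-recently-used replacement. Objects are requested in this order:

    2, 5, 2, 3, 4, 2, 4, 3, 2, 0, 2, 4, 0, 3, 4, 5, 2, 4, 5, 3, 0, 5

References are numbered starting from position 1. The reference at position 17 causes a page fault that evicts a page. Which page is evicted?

pos 1: 2: fault, frames {2}
pos 2: 5: fault, frames {2,5}
pos 3: 2: hit
pos 4: 3: fault, frames {5,2,3}
pos 5: 4: fault, frames {5,2,3,4}
pos 6: 2: hit
pos 7: 4: hit
pos 8: 3: hit
pos 9: 2: hit
pos 10: 0: fault, evict 5, frames {4,3,2,0}
pos 11: 2: hit
pos 12: 4: hit
pos 13: 0: hit
pos 14: 3: hit
pos 15: 4: hit
pos 16: 5: fault, evict 2, frames {0,3,4,5}
pos 17: 2: fault, evict 0, frames {3,4,5,2}
At position 17, page 0 is evicted.

0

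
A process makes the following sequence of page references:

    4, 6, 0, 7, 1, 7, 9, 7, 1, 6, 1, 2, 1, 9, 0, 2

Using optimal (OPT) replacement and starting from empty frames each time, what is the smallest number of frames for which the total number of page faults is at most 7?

f=1: 16 faults
f=2: 11 faults
f=3: 9 faults
f=4: 8 faults
f=5: 7 faults
f=6: 7 faults
f=7: 7 faults
Smallest f with faults ≤ 7 is 5.

5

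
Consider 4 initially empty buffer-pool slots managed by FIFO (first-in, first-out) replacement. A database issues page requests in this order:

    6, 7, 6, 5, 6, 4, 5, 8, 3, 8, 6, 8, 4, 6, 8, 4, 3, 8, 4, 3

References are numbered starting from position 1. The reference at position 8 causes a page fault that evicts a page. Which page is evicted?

6

pos 1: 6: miss, frames {6}
pos 2: 7: miss, frames {6,7}
pos 3: 6: hit
pos 4: 5: miss, frames {6,7,5}
pos 5: 6: hit
pos 6: 4: miss, frames {6,7,5,4}
pos 7: 5: hit
pos 8: 8: miss, evict 6, frames {7,5,4,8}
At position 8, page 6 is evicted.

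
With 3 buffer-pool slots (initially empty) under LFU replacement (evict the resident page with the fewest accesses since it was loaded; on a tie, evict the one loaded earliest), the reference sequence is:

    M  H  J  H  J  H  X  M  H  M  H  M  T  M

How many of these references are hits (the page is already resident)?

8

M -> miss, frames (M)
H -> miss, frames (M H)
J -> miss, frames (M H J)
H -> hit
J -> hit
H -> hit
X -> miss, evict M, frames (H J X)
M -> miss, evict X, frames (H J M)
H -> hit
M -> hit
H -> hit
M -> hit
T -> miss, evict J, frames (H M T)
M -> hit
Hits: 8.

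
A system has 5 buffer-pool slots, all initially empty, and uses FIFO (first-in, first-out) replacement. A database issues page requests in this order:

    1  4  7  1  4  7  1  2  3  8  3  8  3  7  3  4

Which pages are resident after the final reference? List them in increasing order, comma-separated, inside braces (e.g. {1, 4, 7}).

{2, 3, 4, 7, 8}

1 → miss, frames {1}
4 → miss, frames {1,4}
7 → miss, frames {1,4,7}
1 → hit
4 → hit
7 → hit
1 → hit
2 → miss, frames {1,4,7,2}
3 → miss, frames {1,4,7,2,3}
8 → miss, evict 1, frames {4,7,2,3,8}
3 → hit
8 → hit
3 → hit
7 → hit
3 → hit
4 → hit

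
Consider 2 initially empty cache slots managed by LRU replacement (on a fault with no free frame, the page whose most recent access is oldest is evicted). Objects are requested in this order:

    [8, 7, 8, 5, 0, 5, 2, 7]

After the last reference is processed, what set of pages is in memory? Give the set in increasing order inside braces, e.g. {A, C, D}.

{2, 7}

8 → miss, frames [8]
7 → miss, frames [8, 7]
8 → hit
5 → miss, evict 7, frames [8, 5]
0 → miss, evict 8, frames [5, 0]
5 → hit
2 → miss, evict 0, frames [5, 2]
7 → miss, evict 5, frames [2, 7]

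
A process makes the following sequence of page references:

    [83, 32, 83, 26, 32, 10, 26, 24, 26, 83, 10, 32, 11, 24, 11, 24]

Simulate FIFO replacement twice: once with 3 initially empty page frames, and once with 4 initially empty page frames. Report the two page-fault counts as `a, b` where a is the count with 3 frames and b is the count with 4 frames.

9, 8

3 frames: F F . F . F . F . F . F F F . . → 9 faults.
4 frames: F F . F . F . F . F . F F . . . → 8 faults.
8 < 9: adding a frame reduced faults, as is typical.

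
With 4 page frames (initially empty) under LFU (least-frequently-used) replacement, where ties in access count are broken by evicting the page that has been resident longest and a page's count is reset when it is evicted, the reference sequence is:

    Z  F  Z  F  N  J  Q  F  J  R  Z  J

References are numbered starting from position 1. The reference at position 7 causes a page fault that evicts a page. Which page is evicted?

pos 1: Z -> fault, frames [Z]
pos 2: F -> fault, frames [Z, F]
pos 3: Z -> hit
pos 4: F -> hit
pos 5: N -> fault, frames [Z, F, N]
pos 6: J -> fault, frames [Z, F, N, J]
pos 7: Q -> fault, evict N, frames [Z, F, J, Q]
At position 7, page N is evicted.

N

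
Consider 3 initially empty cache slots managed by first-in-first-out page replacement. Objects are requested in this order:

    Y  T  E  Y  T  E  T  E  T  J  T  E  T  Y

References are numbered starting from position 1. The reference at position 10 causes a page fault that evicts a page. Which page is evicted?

pos 1: Y → miss, frames [Y]
pos 2: T → miss, frames [Y, T]
pos 3: E → miss, frames [Y, T, E]
pos 4: Y → hit
pos 5: T → hit
pos 6: E → hit
pos 7: T → hit
pos 8: E → hit
pos 9: T → hit
pos 10: J → miss, evict Y, frames [T, E, J]
At position 10, page Y is evicted.

Y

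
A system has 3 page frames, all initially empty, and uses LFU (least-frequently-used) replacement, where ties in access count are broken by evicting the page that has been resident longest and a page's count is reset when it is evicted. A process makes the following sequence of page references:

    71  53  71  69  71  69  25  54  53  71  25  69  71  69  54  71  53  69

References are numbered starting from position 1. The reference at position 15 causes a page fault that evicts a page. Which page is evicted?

pos 1: 71 -> fault, frames (71)
pos 2: 53 -> fault, frames (71 53)
pos 3: 71 -> hit
pos 4: 69 -> fault, frames (71 53 69)
pos 5: 71 -> hit
pos 6: 69 -> hit
pos 7: 25 -> fault, evict 53, frames (71 69 25)
pos 8: 54 -> fault, evict 25, frames (71 69 54)
pos 9: 53 -> fault, evict 54, frames (71 69 53)
pos 10: 71 -> hit
pos 11: 25 -> fault, evict 53, frames (71 69 25)
pos 12: 69 -> hit
pos 13: 71 -> hit
pos 14: 69 -> hit
pos 15: 54 -> fault, evict 25, frames (71 69 54)
At position 15, page 25 is evicted.

25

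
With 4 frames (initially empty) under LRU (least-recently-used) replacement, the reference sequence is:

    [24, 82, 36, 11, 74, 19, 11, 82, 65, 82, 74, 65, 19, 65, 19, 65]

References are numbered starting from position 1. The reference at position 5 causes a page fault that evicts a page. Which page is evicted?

pos 1: 24 -> fault, frames {24}
pos 2: 82 -> fault, frames {24,82}
pos 3: 36 -> fault, frames {24,82,36}
pos 4: 11 -> fault, frames {24,82,36,11}
pos 5: 74 -> fault, evict 24, frames {82,36,11,74}
At position 5, page 24 is evicted.

24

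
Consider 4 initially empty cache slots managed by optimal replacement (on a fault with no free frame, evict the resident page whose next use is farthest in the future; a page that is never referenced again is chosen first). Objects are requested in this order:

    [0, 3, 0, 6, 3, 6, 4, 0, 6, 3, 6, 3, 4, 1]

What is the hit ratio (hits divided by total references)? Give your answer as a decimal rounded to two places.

0.64

0: miss, frames {0}
3: miss, frames {0,3}
0: hit
6: miss, frames {0,3,6}
3: hit
6: hit
4: miss, frames {0,3,6,4}
0: hit
6: hit
3: hit
6: hit
3: hit
4: hit
1: miss, evict 4, frames {0,3,6,1}
Hits: 9 of 14 references → 9/14 = 0.6429.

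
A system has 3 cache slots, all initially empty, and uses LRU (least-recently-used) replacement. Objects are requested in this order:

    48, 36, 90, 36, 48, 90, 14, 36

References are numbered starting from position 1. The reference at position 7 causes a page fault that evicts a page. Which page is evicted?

pos 1: 48 -> miss, frames [48]
pos 2: 36 -> miss, frames [48, 36]
pos 3: 90 -> miss, frames [48, 36, 90]
pos 4: 36 -> hit
pos 5: 48 -> hit
pos 6: 90 -> hit
pos 7: 14 -> miss, evict 36, frames [48, 90, 14]
At position 7, page 36 is evicted.

36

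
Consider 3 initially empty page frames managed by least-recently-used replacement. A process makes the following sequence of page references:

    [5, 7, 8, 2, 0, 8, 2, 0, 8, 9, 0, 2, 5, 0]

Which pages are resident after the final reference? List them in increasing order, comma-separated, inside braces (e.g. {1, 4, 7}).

{0, 2, 5}

5 → fault, frames {5}
7 → fault, frames {5,7}
8 → fault, frames {5,7,8}
2 → fault, evict 5, frames {7,8,2}
0 → fault, evict 7, frames {8,2,0}
8 → hit
2 → hit
0 → hit
8 → hit
9 → fault, evict 2, frames {0,8,9}
0 → hit
2 → fault, evict 8, frames {9,0,2}
5 → fault, evict 9, frames {0,2,5}
0 → hit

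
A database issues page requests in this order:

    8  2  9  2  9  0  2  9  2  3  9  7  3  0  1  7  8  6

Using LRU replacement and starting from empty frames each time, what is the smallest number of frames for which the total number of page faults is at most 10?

4

f=1: 18 faults
f=2: 15 faults
f=3: 11 faults
f=4: 10 faults
f=5: 9 faults
f=6: 9 faults
f=7: 8 faults
f=8: 8 faults
Smallest f with faults ≤ 10 is 4.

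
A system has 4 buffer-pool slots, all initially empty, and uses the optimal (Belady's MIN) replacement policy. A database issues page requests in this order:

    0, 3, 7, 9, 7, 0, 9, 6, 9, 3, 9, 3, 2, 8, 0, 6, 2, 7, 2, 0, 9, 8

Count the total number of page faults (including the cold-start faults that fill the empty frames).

0 → miss, frames (0)
3 → miss, frames (0 3)
7 → miss, frames (0 3 7)
9 → miss, frames (0 3 7 9)
7 → hit
0 → hit
9 → hit
6 → miss, evict 7, frames (0 3 9 6)
9 → hit
3 → hit
9 → hit
3 → hit
2 → miss, evict 3, frames (0 9 6 2)
8 → miss, evict 9, frames (0 6 2 8)
0 → hit
6 → hit
2 → hit
7 → miss, evict 6, frames (0 2 8 7)
2 → hit
0 → hit
9 → miss, evict 7, frames (0 2 8 9)
8 → hit
Page faults: 9.

9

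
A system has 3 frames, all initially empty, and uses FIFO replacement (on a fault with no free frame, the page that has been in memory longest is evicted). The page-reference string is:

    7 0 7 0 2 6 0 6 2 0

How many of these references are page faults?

4

7 -> miss, frames (7)
0 -> miss, frames (7 0)
7 -> hit
0 -> hit
2 -> miss, frames (7 0 2)
6 -> miss, evict 7, frames (0 2 6)
0 -> hit
6 -> hit
2 -> hit
0 -> hit
Page faults: 4.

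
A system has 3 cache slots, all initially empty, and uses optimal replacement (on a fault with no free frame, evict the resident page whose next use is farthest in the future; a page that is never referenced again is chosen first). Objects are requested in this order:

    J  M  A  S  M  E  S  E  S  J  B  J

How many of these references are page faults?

J: miss, frames [J]
M: miss, frames [J, M]
A: miss, frames [J, M, A]
S: miss, evict A, frames [J, M, S]
M: hit
E: miss, evict M, frames [J, S, E]
S: hit
E: hit
S: hit
J: hit
B: miss, evict E, frames [J, S, B]
J: hit
Page faults: 6.

6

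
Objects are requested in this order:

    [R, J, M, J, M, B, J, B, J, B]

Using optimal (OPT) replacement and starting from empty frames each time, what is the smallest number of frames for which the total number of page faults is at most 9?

f=1: 10 faults
f=2: 4 faults
f=3: 4 faults
f=4: 4 faults
Smallest f with faults ≤ 9 is 2.

2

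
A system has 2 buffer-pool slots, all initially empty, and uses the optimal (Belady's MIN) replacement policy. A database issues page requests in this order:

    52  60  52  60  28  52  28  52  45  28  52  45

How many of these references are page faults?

5

52 -> fault, frames (52)
60 -> fault, frames (52 60)
52 -> hit
60 -> hit
28 -> fault, evict 60, frames (52 28)
52 -> hit
28 -> hit
52 -> hit
45 -> fault, evict 52, frames (28 45)
28 -> hit
52 -> fault, evict 28, frames (45 52)
45 -> hit
Page faults: 5.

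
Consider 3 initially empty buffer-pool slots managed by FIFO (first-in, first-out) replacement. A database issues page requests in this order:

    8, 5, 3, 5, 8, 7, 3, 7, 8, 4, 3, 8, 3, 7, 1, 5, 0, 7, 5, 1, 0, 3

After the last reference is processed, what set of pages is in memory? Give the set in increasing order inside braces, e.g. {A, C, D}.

8 -> miss, frames (8)
5 -> miss, frames (8 5)
3 -> miss, frames (8 5 3)
5 -> hit
8 -> hit
7 -> miss, evict 8, frames (5 3 7)
3 -> hit
7 -> hit
8 -> miss, evict 5, frames (3 7 8)
4 -> miss, evict 3, frames (7 8 4)
3 -> miss, evict 7, frames (8 4 3)
8 -> hit
3 -> hit
7 -> miss, evict 8, frames (4 3 7)
1 -> miss, evict 4, frames (3 7 1)
5 -> miss, evict 3, frames (7 1 5)
0 -> miss, evict 7, frames (1 5 0)
7 -> miss, evict 1, frames (5 0 7)
5 -> hit
1 -> miss, evict 5, frames (0 7 1)
0 -> hit
3 -> miss, evict 0, frames (7 1 3)

{1, 3, 7}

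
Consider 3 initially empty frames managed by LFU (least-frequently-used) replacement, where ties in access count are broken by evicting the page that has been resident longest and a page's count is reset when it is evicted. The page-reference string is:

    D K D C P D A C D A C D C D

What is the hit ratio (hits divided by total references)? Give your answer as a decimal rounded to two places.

D → miss, frames (D)
K → miss, frames (D K)
D → hit
C → miss, frames (D K C)
P → miss, evict K, frames (D C P)
D → hit
A → miss, evict C, frames (D P A)
C → miss, evict P, frames (D A C)
D → hit
A → hit
C → hit
D → hit
C → hit
D → hit
Hits: 8 of 14 references → 8/14 = 0.5714.

0.57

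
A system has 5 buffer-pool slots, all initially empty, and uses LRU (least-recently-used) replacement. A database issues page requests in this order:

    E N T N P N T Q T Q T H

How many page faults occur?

6

E → miss, frames (E)
N → miss, frames (E N)
T → miss, frames (E N T)
N → hit
P → miss, frames (E T N P)
N → hit
T → hit
Q → miss, frames (E P N T Q)
T → hit
Q → hit
T → hit
H → miss, evict E, frames (P N Q T H)
Page faults: 6.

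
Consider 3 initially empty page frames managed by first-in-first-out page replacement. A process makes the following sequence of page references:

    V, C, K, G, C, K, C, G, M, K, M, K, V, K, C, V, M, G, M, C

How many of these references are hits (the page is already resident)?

10

V -> fault, frames (V)
C -> fault, frames (V C)
K -> fault, frames (V C K)
G -> fault, evict V, frames (C K G)
C -> hit
K -> hit
C -> hit
G -> hit
M -> fault, evict C, frames (K G M)
K -> hit
M -> hit
K -> hit
V -> fault, evict K, frames (G M V)
K -> fault, evict G, frames (M V K)
C -> fault, evict M, frames (V K C)
V -> hit
M -> fault, evict V, frames (K C M)
G -> fault, evict K, frames (C M G)
M -> hit
C -> hit
Hits: 10.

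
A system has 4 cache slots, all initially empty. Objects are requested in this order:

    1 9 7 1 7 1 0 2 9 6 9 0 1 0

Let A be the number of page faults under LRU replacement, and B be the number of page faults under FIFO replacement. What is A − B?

Under LRU: F F F . . . F F F F . . F . → 8 faults.
Under FIFO: F F F . . . F F . F F . F F → 9 faults.
A − B = 8 − 9 = -1.

-1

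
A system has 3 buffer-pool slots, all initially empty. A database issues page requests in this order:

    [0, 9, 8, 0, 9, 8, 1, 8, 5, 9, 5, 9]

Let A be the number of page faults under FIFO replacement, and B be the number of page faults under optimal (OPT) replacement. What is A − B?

1

Under FIFO: F F F . . . F . F F . . → 6 faults.
Under OPT: F F F . . . F . F . . . → 5 faults.
A − B = 6 − 5 = 1.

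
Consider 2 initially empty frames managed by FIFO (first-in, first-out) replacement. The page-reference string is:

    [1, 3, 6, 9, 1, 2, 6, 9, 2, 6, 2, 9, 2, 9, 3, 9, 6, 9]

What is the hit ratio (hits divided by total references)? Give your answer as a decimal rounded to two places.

1: miss, frames [1]
3: miss, frames [1, 3]
6: miss, evict 1, frames [3, 6]
9: miss, evict 3, frames [6, 9]
1: miss, evict 6, frames [9, 1]
2: miss, evict 9, frames [1, 2]
6: miss, evict 1, frames [2, 6]
9: miss, evict 2, frames [6, 9]
2: miss, evict 6, frames [9, 2]
6: miss, evict 9, frames [2, 6]
2: hit
9: miss, evict 2, frames [6, 9]
2: miss, evict 6, frames [9, 2]
9: hit
3: miss, evict 9, frames [2, 3]
9: miss, evict 2, frames [3, 9]
6: miss, evict 3, frames [9, 6]
9: hit
Hits: 3 of 18 references → 3/18 = 0.1667.

0.17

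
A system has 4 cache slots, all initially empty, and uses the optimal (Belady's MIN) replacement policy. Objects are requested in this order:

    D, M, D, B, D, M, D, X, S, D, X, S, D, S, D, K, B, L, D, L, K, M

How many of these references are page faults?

D: fault, frames (D)
M: fault, frames (D M)
D: hit
B: fault, frames (D M B)
D: hit
M: hit
D: hit
X: fault, frames (D M B X)
S: fault, evict M, frames (D B X S)
D: hit
X: hit
S: hit
D: hit
S: hit
D: hit
K: fault, evict S, frames (D B X K)
B: hit
L: fault, evict X, frames (D B K L)
D: hit
L: hit
K: hit
M: fault, evict L, frames (D B K M)
Page faults: 8.

8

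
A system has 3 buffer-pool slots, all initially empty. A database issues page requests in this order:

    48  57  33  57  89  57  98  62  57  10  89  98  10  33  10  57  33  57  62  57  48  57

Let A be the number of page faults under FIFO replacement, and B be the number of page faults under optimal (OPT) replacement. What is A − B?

4

Under FIFO: F F F . F . F F F F F F . F F F . . F . F . → 15 faults.
Under OPT: F F F . F . F F . F . F . F . . . . F . F . → 11 faults.
A − B = 15 − 11 = 4.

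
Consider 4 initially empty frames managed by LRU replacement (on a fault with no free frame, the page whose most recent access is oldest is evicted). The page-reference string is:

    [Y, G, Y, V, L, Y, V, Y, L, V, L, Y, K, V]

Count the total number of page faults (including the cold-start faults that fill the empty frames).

Y → fault, frames {Y}
G → fault, frames {Y,G}
Y → hit
V → fault, frames {G,Y,V}
L → fault, frames {G,Y,V,L}
Y → hit
V → hit
Y → hit
L → hit
V → hit
L → hit
Y → hit
K → fault, evict G, frames {V,L,Y,K}
V → hit
Page faults: 5.

5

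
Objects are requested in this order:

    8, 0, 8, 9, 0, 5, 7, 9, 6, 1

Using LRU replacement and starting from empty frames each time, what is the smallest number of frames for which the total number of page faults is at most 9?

f=1: 10 faults
f=2: 9 faults
f=3: 8 faults
f=4: 7 faults
f=5: 7 faults
f=6: 7 faults
f=7: 7 faults
Smallest f with faults ≤ 9 is 2.

2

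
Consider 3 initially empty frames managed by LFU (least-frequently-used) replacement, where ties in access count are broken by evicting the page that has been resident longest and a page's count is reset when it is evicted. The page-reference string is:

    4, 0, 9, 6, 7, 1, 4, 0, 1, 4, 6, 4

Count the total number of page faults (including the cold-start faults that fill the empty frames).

4 -> fault, frames [4]
0 -> fault, frames [4, 0]
9 -> fault, frames [4, 0, 9]
6 -> fault, evict 4, frames [0, 9, 6]
7 -> fault, evict 0, frames [9, 6, 7]
1 -> fault, evict 9, frames [6, 7, 1]
4 -> fault, evict 6, frames [7, 1, 4]
0 -> fault, evict 7, frames [1, 4, 0]
1 -> hit
4 -> hit
6 -> fault, evict 0, frames [1, 4, 6]
4 -> hit
Page faults: 9.

9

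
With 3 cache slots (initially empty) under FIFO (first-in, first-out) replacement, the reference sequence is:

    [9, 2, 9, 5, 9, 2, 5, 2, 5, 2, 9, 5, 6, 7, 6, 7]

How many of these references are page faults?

9 -> fault, frames [9]
2 -> fault, frames [9, 2]
9 -> hit
5 -> fault, frames [9, 2, 5]
9 -> hit
2 -> hit
5 -> hit
2 -> hit
5 -> hit
2 -> hit
9 -> hit
5 -> hit
6 -> fault, evict 9, frames [2, 5, 6]
7 -> fault, evict 2, frames [5, 6, 7]
6 -> hit
7 -> hit
Page faults: 5.

5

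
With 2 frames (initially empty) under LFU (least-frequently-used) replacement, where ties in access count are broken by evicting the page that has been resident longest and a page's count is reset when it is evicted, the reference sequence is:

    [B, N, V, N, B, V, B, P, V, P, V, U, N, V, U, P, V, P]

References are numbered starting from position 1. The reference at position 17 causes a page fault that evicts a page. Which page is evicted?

P

pos 1: B → fault, frames {B}
pos 2: N → fault, frames {B,N}
pos 3: V → fault, evict B, frames {N,V}
pos 4: N → hit
pos 5: B → fault, evict V, frames {N,B}
pos 6: V → fault, evict B, frames {N,V}
pos 7: B → fault, evict V, frames {N,B}
pos 8: P → fault, evict B, frames {N,P}
pos 9: V → fault, evict P, frames {N,V}
pos 10: P → fault, evict V, frames {N,P}
pos 11: V → fault, evict P, frames {N,V}
pos 12: U → fault, evict V, frames {N,U}
pos 13: N → hit
pos 14: V → fault, evict U, frames {N,V}
pos 15: U → fault, evict V, frames {N,U}
pos 16: P → fault, evict U, frames {N,P}
pos 17: V → fault, evict P, frames {N,V}
At position 17, page P is evicted.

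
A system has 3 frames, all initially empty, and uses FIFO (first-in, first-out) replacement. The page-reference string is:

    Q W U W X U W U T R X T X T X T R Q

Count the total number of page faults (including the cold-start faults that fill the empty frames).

7

Q → fault, frames (Q)
W → fault, frames (Q W)
U → fault, frames (Q W U)
W → hit
X → fault, evict Q, frames (W U X)
U → hit
W → hit
U → hit
T → fault, evict W, frames (U X T)
R → fault, evict U, frames (X T R)
X → hit
T → hit
X → hit
T → hit
X → hit
T → hit
R → hit
Q → fault, evict X, frames (T R Q)
Page faults: 7.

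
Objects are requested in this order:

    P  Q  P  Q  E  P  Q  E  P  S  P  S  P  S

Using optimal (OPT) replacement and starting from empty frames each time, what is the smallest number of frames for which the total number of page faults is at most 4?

3

f=1: 14 faults
f=2: 6 faults
f=3: 4 faults
f=4: 4 faults
Smallest f with faults ≤ 4 is 3.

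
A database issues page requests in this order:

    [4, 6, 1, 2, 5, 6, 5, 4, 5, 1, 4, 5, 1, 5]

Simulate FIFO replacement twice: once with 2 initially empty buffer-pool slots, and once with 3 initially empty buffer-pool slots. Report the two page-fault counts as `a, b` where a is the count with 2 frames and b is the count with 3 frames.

12, 9

2 frames: F F F F F F . F F F F F F . → 12 faults.
3 frames: F F F F F F . F . F . F . . → 9 faults.
9 < 12: adding a frame reduced faults, as is typical.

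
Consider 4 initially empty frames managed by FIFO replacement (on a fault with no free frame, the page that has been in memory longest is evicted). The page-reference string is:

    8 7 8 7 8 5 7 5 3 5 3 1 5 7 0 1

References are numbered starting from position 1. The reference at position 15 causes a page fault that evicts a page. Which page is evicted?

pos 1: 8 → fault, frames [8]
pos 2: 7 → fault, frames [8, 7]
pos 3: 8 → hit
pos 4: 7 → hit
pos 5: 8 → hit
pos 6: 5 → fault, frames [8, 7, 5]
pos 7: 7 → hit
pos 8: 5 → hit
pos 9: 3 → fault, frames [8, 7, 5, 3]
pos 10: 5 → hit
pos 11: 3 → hit
pos 12: 1 → fault, evict 8, frames [7, 5, 3, 1]
pos 13: 5 → hit
pos 14: 7 → hit
pos 15: 0 → fault, evict 7, frames [5, 3, 1, 0]
At position 15, page 7 is evicted.

7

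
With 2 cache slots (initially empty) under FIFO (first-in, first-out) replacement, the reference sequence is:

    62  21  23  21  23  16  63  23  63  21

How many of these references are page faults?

7

62 -> miss, frames {62}
21 -> miss, frames {62,21}
23 -> miss, evict 62, frames {21,23}
21 -> hit
23 -> hit
16 -> miss, evict 21, frames {23,16}
63 -> miss, evict 23, frames {16,63}
23 -> miss, evict 16, frames {63,23}
63 -> hit
21 -> miss, evict 63, frames {23,21}
Page faults: 7.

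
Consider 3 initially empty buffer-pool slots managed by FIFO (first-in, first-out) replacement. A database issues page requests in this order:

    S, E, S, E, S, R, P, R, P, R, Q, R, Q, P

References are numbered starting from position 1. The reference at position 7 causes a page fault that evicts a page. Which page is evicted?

S

pos 1: S: miss, frames [S]
pos 2: E: miss, frames [S, E]
pos 3: S: hit
pos 4: E: hit
pos 5: S: hit
pos 6: R: miss, frames [S, E, R]
pos 7: P: miss, evict S, frames [E, R, P]
At position 7, page S is evicted.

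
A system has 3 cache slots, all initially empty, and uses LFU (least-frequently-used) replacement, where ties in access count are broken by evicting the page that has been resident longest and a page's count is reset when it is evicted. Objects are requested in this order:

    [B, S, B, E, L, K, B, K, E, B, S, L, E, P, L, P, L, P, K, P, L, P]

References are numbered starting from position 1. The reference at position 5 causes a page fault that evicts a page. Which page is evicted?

pos 1: B → fault, frames [B]
pos 2: S → fault, frames [B, S]
pos 3: B → hit
pos 4: E → fault, frames [B, S, E]
pos 5: L → fault, evict S, frames [B, E, L]
At position 5, page S is evicted.

S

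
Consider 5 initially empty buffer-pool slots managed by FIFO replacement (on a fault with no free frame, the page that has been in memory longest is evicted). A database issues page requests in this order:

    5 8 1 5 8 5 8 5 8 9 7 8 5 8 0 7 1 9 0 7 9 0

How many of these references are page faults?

6

5: miss, frames {5}
8: miss, frames {5,8}
1: miss, frames {5,8,1}
5: hit
8: hit
5: hit
8: hit
5: hit
8: hit
9: miss, frames {5,8,1,9}
7: miss, frames {5,8,1,9,7}
8: hit
5: hit
8: hit
0: miss, evict 5, frames {8,1,9,7,0}
7: hit
1: hit
9: hit
0: hit
7: hit
9: hit
0: hit
Page faults: 6.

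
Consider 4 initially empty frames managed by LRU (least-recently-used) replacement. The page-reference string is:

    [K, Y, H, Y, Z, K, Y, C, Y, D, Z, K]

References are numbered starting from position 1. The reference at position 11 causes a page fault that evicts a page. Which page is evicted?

pos 1: K: fault, frames [K]
pos 2: Y: fault, frames [K, Y]
pos 3: H: fault, frames [K, Y, H]
pos 4: Y: hit
pos 5: Z: fault, frames [K, H, Y, Z]
pos 6: K: hit
pos 7: Y: hit
pos 8: C: fault, evict H, frames [Z, K, Y, C]
pos 9: Y: hit
pos 10: D: fault, evict Z, frames [K, C, Y, D]
pos 11: Z: fault, evict K, frames [C, Y, D, Z]
At position 11, page K is evicted.

K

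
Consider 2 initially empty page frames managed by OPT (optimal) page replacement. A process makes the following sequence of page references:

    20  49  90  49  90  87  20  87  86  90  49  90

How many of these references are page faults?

20 -> miss, frames {20}
49 -> miss, frames {20,49}
90 -> miss, evict 20, frames {49,90}
49 -> hit
90 -> hit
87 -> miss, evict 49, frames {90,87}
20 -> miss, evict 90, frames {87,20}
87 -> hit
86 -> miss, evict 20, frames {87,86}
90 -> miss, evict 86, frames {87,90}
49 -> miss, evict 87, frames {90,49}
90 -> hit
Page faults: 8.

8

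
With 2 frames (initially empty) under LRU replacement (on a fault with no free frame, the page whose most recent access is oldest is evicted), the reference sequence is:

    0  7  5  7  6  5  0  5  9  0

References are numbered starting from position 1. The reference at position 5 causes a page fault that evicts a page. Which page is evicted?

pos 1: 0 → fault, frames (0)
pos 2: 7 → fault, frames (0 7)
pos 3: 5 → fault, evict 0, frames (7 5)
pos 4: 7 → hit
pos 5: 6 → fault, evict 5, frames (7 6)
At position 5, page 5 is evicted.

5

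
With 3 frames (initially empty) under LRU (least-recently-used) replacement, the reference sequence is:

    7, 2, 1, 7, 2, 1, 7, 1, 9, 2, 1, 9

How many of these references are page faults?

5

7: miss, frames (7)
2: miss, frames (7 2)
1: miss, frames (7 2 1)
7: hit
2: hit
1: hit
7: hit
1: hit
9: miss, evict 2, frames (7 1 9)
2: miss, evict 7, frames (1 9 2)
1: hit
9: hit
Page faults: 5.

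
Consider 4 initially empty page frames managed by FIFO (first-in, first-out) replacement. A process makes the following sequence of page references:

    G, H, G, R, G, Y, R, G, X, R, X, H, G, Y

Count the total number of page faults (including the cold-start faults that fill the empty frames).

G → fault, frames (G)
H → fault, frames (G H)
G → hit
R → fault, frames (G H R)
G → hit
Y → fault, frames (G H R Y)
R → hit
G → hit
X → fault, evict G, frames (H R Y X)
R → hit
X → hit
H → hit
G → fault, evict H, frames (R Y X G)
Y → hit
Page faults: 6.

6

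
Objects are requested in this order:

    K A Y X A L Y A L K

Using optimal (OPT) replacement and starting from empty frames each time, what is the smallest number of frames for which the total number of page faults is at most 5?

4

f=1: 10 faults
f=2: 8 faults
f=3: 6 faults
f=4: 5 faults
f=5: 5 faults
Smallest f with faults ≤ 5 is 4.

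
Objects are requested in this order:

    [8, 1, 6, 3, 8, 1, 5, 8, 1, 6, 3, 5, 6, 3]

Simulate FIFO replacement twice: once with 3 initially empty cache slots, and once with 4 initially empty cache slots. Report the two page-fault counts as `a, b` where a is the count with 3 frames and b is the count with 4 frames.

3 frames: F F F F F F F . . F F . . . → 9 faults.
4 frames: F F F F . . F F F F F F . . → 10 faults.
10 > 9: adding a frame increased faults — Belady's anomaly.

9, 10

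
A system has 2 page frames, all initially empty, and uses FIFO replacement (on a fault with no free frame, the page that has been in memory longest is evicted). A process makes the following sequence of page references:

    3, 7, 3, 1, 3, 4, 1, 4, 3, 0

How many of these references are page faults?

8

3: fault, frames (3)
7: fault, frames (3 7)
3: hit
1: fault, evict 3, frames (7 1)
3: fault, evict 7, frames (1 3)
4: fault, evict 1, frames (3 4)
1: fault, evict 3, frames (4 1)
4: hit
3: fault, evict 4, frames (1 3)
0: fault, evict 1, frames (3 0)
Page faults: 8.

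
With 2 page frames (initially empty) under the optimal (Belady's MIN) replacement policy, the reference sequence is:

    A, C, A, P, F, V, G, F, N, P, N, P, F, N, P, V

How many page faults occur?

11

A: fault, frames [A]
C: fault, frames [A, C]
A: hit
P: fault, evict C, frames [A, P]
F: fault, evict A, frames [P, F]
V: fault, evict P, frames [F, V]
G: fault, evict V, frames [F, G]
F: hit
N: fault, evict G, frames [F, N]
P: fault, evict F, frames [N, P]
N: hit
P: hit
F: fault, evict P, frames [N, F]
N: hit
P: fault, evict F, frames [N, P]
V: fault, evict P, frames [N, V]
Page faults: 11.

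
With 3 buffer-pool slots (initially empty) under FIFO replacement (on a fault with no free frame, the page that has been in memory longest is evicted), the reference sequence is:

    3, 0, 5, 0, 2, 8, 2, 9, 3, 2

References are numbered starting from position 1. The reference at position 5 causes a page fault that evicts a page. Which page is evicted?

3

pos 1: 3 -> miss, frames [3]
pos 2: 0 -> miss, frames [3, 0]
pos 3: 5 -> miss, frames [3, 0, 5]
pos 4: 0 -> hit
pos 5: 2 -> miss, evict 3, frames [0, 5, 2]
At position 5, page 3 is evicted.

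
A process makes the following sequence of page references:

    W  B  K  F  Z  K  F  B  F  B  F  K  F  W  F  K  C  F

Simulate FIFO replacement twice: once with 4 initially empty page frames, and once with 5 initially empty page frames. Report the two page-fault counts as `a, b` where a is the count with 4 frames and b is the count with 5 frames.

4 frames: F F F F F . . . . . . . . F . . F . → 7 faults.
5 frames: F F F F F . . . . . . . . . . . F . → 6 faults.
6 < 7: adding a frame reduced faults, as is typical.

7, 6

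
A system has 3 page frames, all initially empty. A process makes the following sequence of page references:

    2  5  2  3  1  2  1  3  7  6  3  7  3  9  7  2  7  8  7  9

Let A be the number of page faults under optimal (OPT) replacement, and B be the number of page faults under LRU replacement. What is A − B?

-1

Under OPT: F F . F F . . . F F . . . F . F . F . . → 9 faults.
Under LRU: F F . F F . . . F F . . . F . F . F . F → 10 faults.
A − B = 9 − 10 = -1.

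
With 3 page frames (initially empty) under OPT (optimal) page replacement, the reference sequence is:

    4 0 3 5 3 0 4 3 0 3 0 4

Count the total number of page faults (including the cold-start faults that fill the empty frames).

4: fault, frames [4]
0: fault, frames [4, 0]
3: fault, frames [4, 0, 3]
5: fault, evict 4, frames [0, 3, 5]
3: hit
0: hit
4: fault, evict 5, frames [0, 3, 4]
3: hit
0: hit
3: hit
0: hit
4: hit
Page faults: 5.

5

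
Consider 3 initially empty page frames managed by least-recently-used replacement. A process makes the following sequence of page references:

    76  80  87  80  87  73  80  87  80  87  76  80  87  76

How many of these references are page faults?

76 -> miss, frames (76)
80 -> miss, frames (76 80)
87 -> miss, frames (76 80 87)
80 -> hit
87 -> hit
73 -> miss, evict 76, frames (80 87 73)
80 -> hit
87 -> hit
80 -> hit
87 -> hit
76 -> miss, evict 73, frames (80 87 76)
80 -> hit
87 -> hit
76 -> hit
Page faults: 5.

5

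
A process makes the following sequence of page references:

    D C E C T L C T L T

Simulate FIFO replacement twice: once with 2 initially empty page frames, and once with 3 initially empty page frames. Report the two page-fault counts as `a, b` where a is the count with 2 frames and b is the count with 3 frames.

2 frames: F F F . F F F F F . → 8 faults.
3 frames: F F F . F F F . . . → 6 faults.
6 < 8: adding a frame reduced faults, as is typical.

8, 6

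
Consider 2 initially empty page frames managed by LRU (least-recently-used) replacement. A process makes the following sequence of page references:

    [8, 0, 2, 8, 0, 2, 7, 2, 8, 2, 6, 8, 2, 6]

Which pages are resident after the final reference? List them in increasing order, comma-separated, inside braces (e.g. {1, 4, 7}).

{2, 6}

8 -> fault, frames {8}
0 -> fault, frames {8,0}
2 -> fault, evict 8, frames {0,2}
8 -> fault, evict 0, frames {2,8}
0 -> fault, evict 2, frames {8,0}
2 -> fault, evict 8, frames {0,2}
7 -> fault, evict 0, frames {2,7}
2 -> hit
8 -> fault, evict 7, frames {2,8}
2 -> hit
6 -> fault, evict 8, frames {2,6}
8 -> fault, evict 2, frames {6,8}
2 -> fault, evict 6, frames {8,2}
6 -> fault, evict 8, frames {2,6}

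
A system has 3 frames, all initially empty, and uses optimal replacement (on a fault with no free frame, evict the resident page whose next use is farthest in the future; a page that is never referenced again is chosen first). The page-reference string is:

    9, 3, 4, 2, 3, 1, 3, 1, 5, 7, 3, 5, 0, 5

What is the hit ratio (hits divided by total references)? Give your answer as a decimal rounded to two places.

9 → miss, frames {9}
3 → miss, frames {9,3}
4 → miss, frames {9,3,4}
2 → miss, evict 4, frames {9,3,2}
3 → hit
1 → miss, evict 2, frames {9,3,1}
3 → hit
1 → hit
5 → miss, evict 1, frames {9,3,5}
7 → miss, evict 9, frames {3,5,7}
3 → hit
5 → hit
0 → miss, evict 7, frames {3,5,0}
5 → hit
Hits: 6 of 14 references → 6/14 = 0.4286.

0.43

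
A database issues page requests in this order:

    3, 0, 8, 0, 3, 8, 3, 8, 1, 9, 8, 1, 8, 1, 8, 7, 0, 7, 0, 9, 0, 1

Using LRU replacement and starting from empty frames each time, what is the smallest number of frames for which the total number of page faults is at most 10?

f=1: 22 faults
f=2: 13 faults
f=3: 9 faults
f=4: 9 faults
f=5: 7 faults
f=6: 6 faults
Smallest f with faults ≤ 10 is 3.

3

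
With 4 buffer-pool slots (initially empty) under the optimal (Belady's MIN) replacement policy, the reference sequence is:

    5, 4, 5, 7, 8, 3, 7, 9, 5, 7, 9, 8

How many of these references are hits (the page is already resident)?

6

5 → fault, frames (5)
4 → fault, frames (5 4)
5 → hit
7 → fault, frames (5 4 7)
8 → fault, frames (5 4 7 8)
3 → fault, evict 4, frames (5 7 8 3)
7 → hit
9 → fault, evict 3, frames (5 7 8 9)
5 → hit
7 → hit
9 → hit
8 → hit
Hits: 6.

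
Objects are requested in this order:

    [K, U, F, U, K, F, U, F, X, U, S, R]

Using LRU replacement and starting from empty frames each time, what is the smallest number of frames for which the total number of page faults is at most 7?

f=1: 12 faults
f=2: 10 faults
f=3: 6 faults
f=4: 6 faults
f=5: 6 faults
f=6: 6 faults
Smallest f with faults ≤ 7 is 3.

3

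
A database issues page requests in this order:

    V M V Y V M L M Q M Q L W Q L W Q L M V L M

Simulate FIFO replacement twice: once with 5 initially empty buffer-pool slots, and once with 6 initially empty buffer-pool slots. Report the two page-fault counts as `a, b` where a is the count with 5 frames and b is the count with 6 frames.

8, 6

5 frames: F F . F . . F . F . . . F . . . . . . F . F → 8 faults.
6 frames: F F . F . . F . F . . . F . . . . . . . . . → 6 faults.
6 < 8: adding a frame reduced faults, as is typical.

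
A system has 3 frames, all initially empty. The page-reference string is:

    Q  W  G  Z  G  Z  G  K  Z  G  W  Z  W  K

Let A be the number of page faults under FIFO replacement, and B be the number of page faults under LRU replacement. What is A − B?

Under FIFO: F F F F . . . F . . F . . . → 6 faults.
Under LRU: F F F F . . . F . . F . . F → 7 faults.
A − B = 6 − 7 = -1.

-1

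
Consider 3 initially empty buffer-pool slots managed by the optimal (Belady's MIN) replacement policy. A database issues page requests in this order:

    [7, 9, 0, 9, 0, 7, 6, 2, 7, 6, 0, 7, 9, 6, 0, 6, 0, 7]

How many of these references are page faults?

7 → fault, frames [7]
9 → fault, frames [7, 9]
0 → fault, frames [7, 9, 0]
9 → hit
0 → hit
7 → hit
6 → fault, evict 9, frames [7, 0, 6]
2 → fault, evict 0, frames [7, 6, 2]
7 → hit
6 → hit
0 → fault, evict 2, frames [7, 6, 0]
7 → hit
9 → fault, evict 7, frames [6, 0, 9]
6 → hit
0 → hit
6 → hit
0 → hit
7 → fault, evict 9, frames [6, 0, 7]
Page faults: 8.

8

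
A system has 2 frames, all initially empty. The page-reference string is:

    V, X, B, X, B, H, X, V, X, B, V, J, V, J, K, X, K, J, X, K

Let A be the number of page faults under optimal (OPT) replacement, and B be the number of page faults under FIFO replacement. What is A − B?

-2

Under OPT: F F F . . F . F . F . F . . F F . F . F → 11 faults.
Under FIFO: F F F . . F F F . F . F F . F F . F . F → 13 faults.
A − B = 11 − 13 = -2.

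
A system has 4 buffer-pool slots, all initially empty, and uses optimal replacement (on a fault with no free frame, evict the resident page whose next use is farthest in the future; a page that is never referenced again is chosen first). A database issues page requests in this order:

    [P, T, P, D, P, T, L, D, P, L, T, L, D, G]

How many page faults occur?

P: miss, frames [P]
T: miss, frames [P, T]
P: hit
D: miss, frames [P, T, D]
P: hit
T: hit
L: miss, frames [P, T, D, L]
D: hit
P: hit
L: hit
T: hit
L: hit
D: hit
G: miss, evict L, frames [P, T, D, G]
Page faults: 5.

5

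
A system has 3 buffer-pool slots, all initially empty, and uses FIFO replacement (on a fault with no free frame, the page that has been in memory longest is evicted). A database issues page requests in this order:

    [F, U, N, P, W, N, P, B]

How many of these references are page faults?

F: fault, frames {F}
U: fault, frames {F,U}
N: fault, frames {F,U,N}
P: fault, evict F, frames {U,N,P}
W: fault, evict U, frames {N,P,W}
N: hit
P: hit
B: fault, evict N, frames {P,W,B}
Page faults: 6.

6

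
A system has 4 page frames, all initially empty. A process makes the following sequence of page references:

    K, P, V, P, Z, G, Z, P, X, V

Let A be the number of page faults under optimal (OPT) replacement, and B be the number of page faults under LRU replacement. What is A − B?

-1

Under OPT: F F F . F F . . F . → 6 faults.
Under LRU: F F F . F F . . F F → 7 faults.
A − B = 6 − 7 = -1.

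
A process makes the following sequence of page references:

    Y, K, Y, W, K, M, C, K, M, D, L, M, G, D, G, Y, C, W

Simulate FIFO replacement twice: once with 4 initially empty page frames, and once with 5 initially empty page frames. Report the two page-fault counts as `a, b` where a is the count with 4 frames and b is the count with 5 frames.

11, 10

4 frames: F F . F . F F . . F F . F . . F F F → 11 faults.
5 frames: F F . F . F F . . F F . F . . F . F → 10 faults.
10 < 11: adding a frame reduced faults, as is typical.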